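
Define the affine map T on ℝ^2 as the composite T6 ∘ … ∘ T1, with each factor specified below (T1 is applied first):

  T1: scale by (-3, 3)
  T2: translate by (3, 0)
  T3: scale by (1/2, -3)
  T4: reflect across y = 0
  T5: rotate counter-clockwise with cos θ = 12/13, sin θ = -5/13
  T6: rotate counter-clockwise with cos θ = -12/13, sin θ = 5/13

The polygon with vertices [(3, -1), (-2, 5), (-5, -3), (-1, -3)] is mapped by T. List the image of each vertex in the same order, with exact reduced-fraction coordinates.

image vertices: (1437/169, 711/169), (-11871/338, -4815/169), (2169/169, 4293/169), (2883/169, 3573/169)

T1 scale by (-3, 3): (3, -1) → (-9, -3); (-2, 5) → (6, 15); (-5, -3) → (15, -9); (-1, -3) → (3, -9)
T2 translate by (3, 0): (-9, -3) → (-6, -3); (6, 15) → (9, 15); (15, -9) → (18, -9); (3, -9) → (6, -9)
T3 scale by (1/2, -3): (-6, -3) → (-3, 9); (9, 15) → (9/2, -45); (18, -9) → (9, 27); (6, -9) → (3, 27)
T4 reflect across y = 0: (-3, 9) → (-3, -9); (9/2, -45) → (9/2, 45); (9, 27) → (9, -27); (3, 27) → (3, -27)
T5 rotate counter-clockwise with cos θ = 12/13, sin θ = -5/13: (-3, -9) → (-81/13, -93/13); (9/2, 45) → (279/13, 1035/26); (9, -27) → (-27/13, -369/13); (3, -27) → (-99/13, -339/13)
T6 rotate counter-clockwise with cos θ = -12/13, sin θ = 5/13: (-81/13, -93/13) → (1437/169, 711/169); (279/13, 1035/26) → (-11871/338, -4815/169); (-27/13, -369/13) → (2169/169, 4293/169); (-99/13, -339/13) → (2883/169, 3573/169)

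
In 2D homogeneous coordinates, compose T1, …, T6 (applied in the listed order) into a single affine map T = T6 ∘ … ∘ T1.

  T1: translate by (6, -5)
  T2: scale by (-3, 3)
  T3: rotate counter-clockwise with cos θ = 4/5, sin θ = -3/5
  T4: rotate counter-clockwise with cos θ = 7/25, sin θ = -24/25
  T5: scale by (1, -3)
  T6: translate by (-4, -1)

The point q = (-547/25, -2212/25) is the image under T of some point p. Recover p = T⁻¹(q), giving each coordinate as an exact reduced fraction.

T1 = [1 0 6; 0 1 -5; 0 0 1]
T2·T1 = [-3 0 -18; 0 3 -15; 0 0 1]
T3·…·T1 = [-12/5 9/5 -117/5; 9/5 12/5 -6/5; 0 0 1]
T4·…·T1 = [132/125 351/125 -963/125; 351/125 -132/125 2766/125; 0 0 1]
T5·…·T1 = [132/125 351/125 -963/125; -1053/125 396/125 -8298/125; 0 0 1]
T6·…·T1 = [132/125 351/125 -1463/125; -1053/125 396/125 -8423/125; 0 0 1]
det M = 27; M⁻¹ = [44/375 -13/125 -2113/375; 39/125 44/1125 7073/1125; 0 0 1]
M⁻¹ · (-547/25, -2212/25)ᵀ = (1, -4)ᵀ

p = (1, -4)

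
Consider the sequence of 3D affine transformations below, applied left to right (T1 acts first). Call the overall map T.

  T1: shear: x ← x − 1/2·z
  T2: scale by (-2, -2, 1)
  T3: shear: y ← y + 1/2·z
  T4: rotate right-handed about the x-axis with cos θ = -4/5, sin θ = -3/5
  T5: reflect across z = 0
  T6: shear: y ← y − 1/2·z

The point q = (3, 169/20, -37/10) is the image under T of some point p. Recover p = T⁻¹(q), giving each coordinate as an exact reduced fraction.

T1 = [1 0 -1/2 0; 0 1 0 0; 0 0 1 0; 0 0 0 1]
T2·T1 = [-2 0 1 0; 0 -2 0 0; 0 0 1 0; 0 0 0 1]
T3·…·T1 = [-2 0 1 0; 0 -2 1/2 0; 0 0 1 0; 0 0 0 1]
T4·…·T1 = [-2 0 1 0; 0 8/5 1/5 0; 0 6/5 -11/10 0; 0 0 0 1]
T5·…·T1 = [-2 0 1 0; 0 8/5 1/5 0; 0 -6/5 11/10 0; 0 0 0 1]
T6·…·T1 = [-2 0 1 0; 0 11/5 -7/20 0; 0 -6/5 11/10 0; 0 0 0 1]
det M = -4; M⁻¹ = [-1/2 3/10 11/20 0; 0 11/20 7/40 0; 0 3/5 11/10 0; 0 0 0 1]
M⁻¹ · (3, 169/20, -37/10)ᵀ = (-1, 4, 1)ᵀ

p = (-1, 4, 1)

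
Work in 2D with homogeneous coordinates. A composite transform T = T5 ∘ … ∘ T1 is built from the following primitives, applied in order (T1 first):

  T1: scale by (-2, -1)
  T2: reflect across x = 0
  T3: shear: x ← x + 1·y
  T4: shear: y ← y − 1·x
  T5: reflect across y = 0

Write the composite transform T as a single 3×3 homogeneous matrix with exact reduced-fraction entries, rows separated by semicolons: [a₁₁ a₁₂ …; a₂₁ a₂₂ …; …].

T1 = [-2 0 0; 0 -1 0; 0 0 1]
T2·T1 = [2 0 0; 0 -1 0; 0 0 1]
T3·…·T1 = [2 -1 0; 0 -1 0; 0 0 1]
T4·…·T1 = [2 -1 0; -2 0 0; 0 0 1]
T5·…·T1 = [2 -1 0; 2 0 0; 0 0 1]

T = [2 -1 0; 2 0 0; 0 0 1]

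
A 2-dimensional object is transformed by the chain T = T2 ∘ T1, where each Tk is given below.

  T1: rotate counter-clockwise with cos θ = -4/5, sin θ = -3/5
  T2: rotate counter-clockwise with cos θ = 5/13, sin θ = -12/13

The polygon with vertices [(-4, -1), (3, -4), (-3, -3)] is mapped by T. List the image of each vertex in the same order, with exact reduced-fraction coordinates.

T1 rotate counter-clockwise with cos θ = -4/5, sin θ = -3/5: (-4, -1) → (13/5, 16/5); (3, -4) → (-24/5, 7/5); (-3, -3) → (3/5, 21/5)
T2 rotate counter-clockwise with cos θ = 5/13, sin θ = -12/13: (13/5, 16/5) → (257/65, -76/65); (-24/5, 7/5) → (-36/65, 323/65); (3/5, 21/5) → (267/65, 69/65)

image vertices: (257/65, -76/65), (-36/65, 323/65), (267/65, 69/65)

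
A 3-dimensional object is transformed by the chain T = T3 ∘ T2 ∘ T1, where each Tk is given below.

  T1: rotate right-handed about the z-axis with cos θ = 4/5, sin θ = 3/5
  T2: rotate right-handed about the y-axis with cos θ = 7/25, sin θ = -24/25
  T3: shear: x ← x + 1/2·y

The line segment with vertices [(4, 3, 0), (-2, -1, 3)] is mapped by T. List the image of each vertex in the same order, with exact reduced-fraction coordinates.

T1 rotate right-handed about the z-axis with cos θ = 4/5, sin θ = 3/5: (4, 3, 0) → (7/5, 24/5, 0); (-2, -1, 3) → (-1, -2, 3)
T2 rotate right-handed about the y-axis with cos θ = 7/25, sin θ = -24/25: (7/5, 24/5, 0) → (49/125, 24/5, 168/125); (-1, -2, 3) → (-79/25, -2, -3/25)
T3 shear: x ← x + 1/2·y: (49/125, 24/5, 168/125) → (349/125, 24/5, 168/125); (-79/25, -2, -3/25) → (-104/25, -2, -3/25)

image vertices: (349/125, 24/5, 168/125), (-104/25, -2, -3/25)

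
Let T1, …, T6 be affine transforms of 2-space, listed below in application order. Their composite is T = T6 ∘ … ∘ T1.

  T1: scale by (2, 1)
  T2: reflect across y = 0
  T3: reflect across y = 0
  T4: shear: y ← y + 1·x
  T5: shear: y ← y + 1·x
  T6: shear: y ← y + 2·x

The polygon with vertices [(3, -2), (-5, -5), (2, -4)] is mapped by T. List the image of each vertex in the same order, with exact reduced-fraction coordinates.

image vertices: (6, 22), (-10, -45), (4, 12)

T1 scale by (2, 1): (3, -2) → (6, -2); (-5, -5) → (-10, -5); (2, -4) → (4, -4)
T2 reflect across y = 0: (6, -2) → (6, 2); (-10, -5) → (-10, 5); (4, -4) → (4, 4)
T3 reflect across y = 0: (6, 2) → (6, -2); (-10, 5) → (-10, -5); (4, 4) → (4, -4)
T4 shear: y ← y + 1·x: (6, -2) → (6, 4); (-10, -5) → (-10, -15); (4, -4) → (4, 0)
T5 shear: y ← y + 1·x: (6, 4) → (6, 10); (-10, -15) → (-10, -25); (4, 0) → (4, 4)
T6 shear: y ← y + 2·x: (6, 10) → (6, 22); (-10, -25) → (-10, -45); (4, 4) → (4, 12)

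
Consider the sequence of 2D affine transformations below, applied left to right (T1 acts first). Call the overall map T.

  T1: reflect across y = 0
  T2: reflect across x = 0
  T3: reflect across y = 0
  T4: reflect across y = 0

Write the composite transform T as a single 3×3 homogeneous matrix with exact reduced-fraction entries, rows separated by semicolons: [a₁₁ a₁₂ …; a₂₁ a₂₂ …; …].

T = [-1 0 0; 0 -1 0; 0 0 1]

T1 = [1 0 0; 0 -1 0; 0 0 1]
T2·T1 = [-1 0 0; 0 -1 0; 0 0 1]
T3·…·T1 = [-1 0 0; 0 1 0; 0 0 1]
T4·…·T1 = [-1 0 0; 0 -1 0; 0 0 1]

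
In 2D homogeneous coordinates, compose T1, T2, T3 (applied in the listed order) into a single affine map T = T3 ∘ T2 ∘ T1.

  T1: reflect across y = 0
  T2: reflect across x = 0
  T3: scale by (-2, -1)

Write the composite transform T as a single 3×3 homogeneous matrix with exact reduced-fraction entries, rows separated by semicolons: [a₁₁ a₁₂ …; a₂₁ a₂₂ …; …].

T = [2 0 0; 0 1 0; 0 0 1]

T1 = [1 0 0; 0 -1 0; 0 0 1]
T2·T1 = [-1 0 0; 0 -1 0; 0 0 1]
T3·…·T1 = [2 0 0; 0 1 0; 0 0 1]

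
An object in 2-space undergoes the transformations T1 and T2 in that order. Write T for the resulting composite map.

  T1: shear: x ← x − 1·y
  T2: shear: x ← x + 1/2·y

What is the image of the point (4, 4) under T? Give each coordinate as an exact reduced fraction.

T1 shear: x ← x − 1·y: (4, 4) → (0, 4)
T2 shear: x ← x + 1/2·y: (0, 4) → (2, 4)

T(p) = (2, 4)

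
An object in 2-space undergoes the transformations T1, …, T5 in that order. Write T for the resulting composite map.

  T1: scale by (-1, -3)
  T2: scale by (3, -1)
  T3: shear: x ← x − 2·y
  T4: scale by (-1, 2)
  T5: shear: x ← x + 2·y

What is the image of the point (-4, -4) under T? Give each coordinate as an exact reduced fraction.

T(p) = (-84, -24)

T1 scale by (-1, -3): (-4, -4) → (4, 12)
T2 scale by (3, -1): (4, 12) → (12, -12)
T3 shear: x ← x − 2·y: (12, -12) → (36, -12)
T4 scale by (-1, 2): (36, -12) → (-36, -24)
T5 shear: x ← x + 2·y: (-36, -24) → (-84, -24)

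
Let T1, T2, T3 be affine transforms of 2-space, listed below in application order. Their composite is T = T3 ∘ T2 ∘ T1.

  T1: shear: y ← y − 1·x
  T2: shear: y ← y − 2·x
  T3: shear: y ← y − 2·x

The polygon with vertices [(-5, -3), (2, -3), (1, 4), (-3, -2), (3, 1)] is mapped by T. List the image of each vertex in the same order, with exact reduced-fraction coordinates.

T1 shear: y ← y − 1·x: (-5, -3) → (-5, 2); (2, -3) → (2, -5); (1, 4) → (1, 3); (-3, -2) → (-3, 1); (3, 1) → (3, -2)
T2 shear: y ← y − 2·x: (-5, 2) → (-5, 12); (2, -5) → (2, -9); (1, 3) → (1, 1); (-3, 1) → (-3, 7); (3, -2) → (3, -8)
T3 shear: y ← y − 2·x: (-5, 12) → (-5, 22); (2, -9) → (2, -13); (1, 1) → (1, -1); (-3, 7) → (-3, 13); (3, -8) → (3, -14)

image vertices: (-5, 22), (2, -13), (1, -1), (-3, 13), (3, -14)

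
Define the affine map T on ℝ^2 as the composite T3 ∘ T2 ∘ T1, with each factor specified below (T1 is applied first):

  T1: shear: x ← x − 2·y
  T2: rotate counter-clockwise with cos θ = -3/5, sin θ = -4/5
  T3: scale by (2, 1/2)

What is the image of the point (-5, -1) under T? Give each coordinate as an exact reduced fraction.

T1 shear: x ← x − 2·y: (-5, -1) → (-3, -1)
T2 rotate counter-clockwise with cos θ = -3/5, sin θ = -4/5: (-3, -1) → (1, 3)
T3 scale by (2, 1/2): (1, 3) → (2, 3/2)

T(p) = (2, 3/2)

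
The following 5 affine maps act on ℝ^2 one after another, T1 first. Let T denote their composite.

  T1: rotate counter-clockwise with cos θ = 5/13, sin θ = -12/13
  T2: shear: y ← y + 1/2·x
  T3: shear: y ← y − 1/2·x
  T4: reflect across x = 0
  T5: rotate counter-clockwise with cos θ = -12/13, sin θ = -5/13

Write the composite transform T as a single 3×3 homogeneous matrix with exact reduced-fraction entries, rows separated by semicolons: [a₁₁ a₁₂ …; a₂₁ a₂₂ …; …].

T1 = [5/13 12/13 0; -12/13 5/13 0; 0 0 1]
T2·T1 = [5/13 12/13 0; -19/26 11/13 0; 0 0 1]
T3·…·T1 = [5/13 12/13 0; -12/13 5/13 0; 0 0 1]
T4·…·T1 = [-5/13 -12/13 0; -12/13 5/13 0; 0 0 1]
T5·…·T1 = [0 1 0; 1 0 0; 0 0 1]

T = [0 1 0; 1 0 0; 0 0 1]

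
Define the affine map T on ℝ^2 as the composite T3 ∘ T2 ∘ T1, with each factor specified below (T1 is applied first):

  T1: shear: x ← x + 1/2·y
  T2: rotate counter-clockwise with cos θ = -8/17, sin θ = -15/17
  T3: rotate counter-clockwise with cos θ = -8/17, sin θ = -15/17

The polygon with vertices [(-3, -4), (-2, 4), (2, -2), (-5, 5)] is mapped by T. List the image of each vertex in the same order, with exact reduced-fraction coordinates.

image vertices: (1765/289, -556/289), (-960/289, -644/289), (319/289, 562/289), (-1595/578, -1405/289)

T1 shear: x ← x + 1/2·y: (-3, -4) → (-5, -4); (-2, 4) → (0, 4); (2, -2) → (1, -2); (-5, 5) → (-5/2, 5)
T2 rotate counter-clockwise with cos θ = -8/17, sin θ = -15/17: (-5, -4) → (-20/17, 107/17); (0, 4) → (60/17, -32/17); (1, -2) → (-38/17, 1/17); (-5/2, 5) → (95/17, -5/34)
T3 rotate counter-clockwise with cos θ = -8/17, sin θ = -15/17: (-20/17, 107/17) → (1765/289, -556/289); (60/17, -32/17) → (-960/289, -644/289); (-38/17, 1/17) → (319/289, 562/289); (95/17, -5/34) → (-1595/578, -1405/289)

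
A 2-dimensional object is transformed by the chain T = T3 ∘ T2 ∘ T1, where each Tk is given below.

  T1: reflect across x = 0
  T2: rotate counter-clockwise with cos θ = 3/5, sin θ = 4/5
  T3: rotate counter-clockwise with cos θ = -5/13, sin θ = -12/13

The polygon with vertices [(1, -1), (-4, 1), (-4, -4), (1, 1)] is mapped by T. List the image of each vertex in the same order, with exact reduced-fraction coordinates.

image vertices: (-89/65, 23/65), (188/65, -191/65), (-92/65, -356/65), (23/65, 89/65)

T1 reflect across x = 0: (1, -1) → (-1, -1); (-4, 1) → (4, 1); (-4, -4) → (4, -4); (1, 1) → (-1, 1)
T2 rotate counter-clockwise with cos θ = 3/5, sin θ = 4/5: (-1, -1) → (1/5, -7/5); (4, 1) → (8/5, 19/5); (4, -4) → (28/5, 4/5); (-1, 1) → (-7/5, -1/5)
T3 rotate counter-clockwise with cos θ = -5/13, sin θ = -12/13: (1/5, -7/5) → (-89/65, 23/65); (8/5, 19/5) → (188/65, -191/65); (28/5, 4/5) → (-92/65, -356/65); (-7/5, -1/5) → (23/65, 89/65)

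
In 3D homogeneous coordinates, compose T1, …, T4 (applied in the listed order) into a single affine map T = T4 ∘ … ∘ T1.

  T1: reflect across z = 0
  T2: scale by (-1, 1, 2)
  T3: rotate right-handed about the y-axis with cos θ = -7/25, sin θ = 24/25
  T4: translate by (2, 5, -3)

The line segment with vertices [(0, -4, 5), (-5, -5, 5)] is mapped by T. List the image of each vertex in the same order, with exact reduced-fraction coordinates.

T1 reflect across z = 0: (0, -4, 5) → (0, -4, -5); (-5, -5, 5) → (-5, -5, -5)
T2 scale by (-1, 1, 2): (0, -4, -5) → (0, -4, -10); (-5, -5, -5) → (5, -5, -10)
T3 rotate right-handed about the y-axis with cos θ = -7/25, sin θ = 24/25: (0, -4, -10) → (-48/5, -4, 14/5); (5, -5, -10) → (-11, -5, -2)
T4 translate by (2, 5, -3): (-48/5, -4, 14/5) → (-38/5, 1, -1/5); (-11, -5, -2) → (-9, 0, -5)

image vertices: (-38/5, 1, -1/5), (-9, 0, -5)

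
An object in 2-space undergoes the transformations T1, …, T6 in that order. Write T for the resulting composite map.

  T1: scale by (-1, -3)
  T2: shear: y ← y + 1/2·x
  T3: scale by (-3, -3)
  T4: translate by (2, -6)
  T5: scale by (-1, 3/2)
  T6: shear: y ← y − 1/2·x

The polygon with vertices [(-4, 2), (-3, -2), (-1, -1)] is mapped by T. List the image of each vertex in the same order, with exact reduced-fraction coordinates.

image vertices: (10, 4), (7, -185/4), (1, -101/4)

T1 scale by (-1, -3): (-4, 2) → (4, -6); (-3, -2) → (3, 6); (-1, -1) → (1, 3)
T2 shear: y ← y + 1/2·x: (4, -6) → (4, -4); (3, 6) → (3, 15/2); (1, 3) → (1, 7/2)
T3 scale by (-3, -3): (4, -4) → (-12, 12); (3, 15/2) → (-9, -45/2); (1, 7/2) → (-3, -21/2)
T4 translate by (2, -6): (-12, 12) → (-10, 6); (-9, -45/2) → (-7, -57/2); (-3, -21/2) → (-1, -33/2)
T5 scale by (-1, 3/2): (-10, 6) → (10, 9); (-7, -57/2) → (7, -171/4); (-1, -33/2) → (1, -99/4)
T6 shear: y ← y − 1/2·x: (10, 9) → (10, 4); (7, -171/4) → (7, -185/4); (1, -99/4) → (1, -101/4)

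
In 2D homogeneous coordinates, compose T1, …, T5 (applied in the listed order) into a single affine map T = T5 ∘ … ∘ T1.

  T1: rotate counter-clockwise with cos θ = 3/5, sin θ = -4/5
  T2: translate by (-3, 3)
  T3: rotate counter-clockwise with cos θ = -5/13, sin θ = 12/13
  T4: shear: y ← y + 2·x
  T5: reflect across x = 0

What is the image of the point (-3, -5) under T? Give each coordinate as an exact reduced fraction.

T(p) = (-76/65, -436/65)

T1 rotate counter-clockwise with cos θ = 3/5, sin θ = -4/5: (-3, -5) → (-29/5, -3/5)
T2 translate by (-3, 3): (-29/5, -3/5) → (-44/5, 12/5)
T3 rotate counter-clockwise with cos θ = -5/13, sin θ = 12/13: (-44/5, 12/5) → (76/65, -588/65)
T4 shear: y ← y + 2·x: (76/65, -588/65) → (76/65, -436/65)
T5 reflect across x = 0: (76/65, -436/65) → (-76/65, -436/65)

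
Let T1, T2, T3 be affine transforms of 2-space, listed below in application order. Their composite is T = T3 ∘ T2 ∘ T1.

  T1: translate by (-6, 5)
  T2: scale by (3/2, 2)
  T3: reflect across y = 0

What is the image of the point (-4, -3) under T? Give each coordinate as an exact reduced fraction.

T1 translate by (-6, 5): (-4, -3) → (-10, 2)
T2 scale by (3/2, 2): (-10, 2) → (-15, 4)
T3 reflect across y = 0: (-15, 4) → (-15, -4)

T(p) = (-15, -4)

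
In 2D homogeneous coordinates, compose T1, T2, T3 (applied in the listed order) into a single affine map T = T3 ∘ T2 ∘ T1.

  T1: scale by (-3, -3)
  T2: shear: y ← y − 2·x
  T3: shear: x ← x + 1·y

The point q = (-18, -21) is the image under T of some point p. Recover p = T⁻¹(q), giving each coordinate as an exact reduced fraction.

T1 = [-3 0 0; 0 -3 0; 0 0 1]
T2·T1 = [-3 0 0; 6 -3 0; 0 0 1]
T3·…·T1 = [3 -3 0; 6 -3 0; 0 0 1]
det M = 9; M⁻¹ = [-1/3 1/3 0; -2/3 1/3 0; 0 0 1]
M⁻¹ · (-18, -21)ᵀ = (-1, 5)ᵀ

p = (-1, 5)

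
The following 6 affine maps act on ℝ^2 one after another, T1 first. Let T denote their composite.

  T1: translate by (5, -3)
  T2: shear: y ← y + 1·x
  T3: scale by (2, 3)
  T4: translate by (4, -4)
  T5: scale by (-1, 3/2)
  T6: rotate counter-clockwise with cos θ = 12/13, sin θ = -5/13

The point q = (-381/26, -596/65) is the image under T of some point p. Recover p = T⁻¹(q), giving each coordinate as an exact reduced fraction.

p = (-2, -9/5)

T1 = [1 0 5; 0 1 -3; 0 0 1]
T2·T1 = [1 0 5; 1 1 2; 0 0 1]
T3·…·T1 = [2 0 10; 3 3 6; 0 0 1]
T4·…·T1 = [2 0 14; 3 3 2; 0 0 1]
T5·…·T1 = [-2 0 -14; 9/2 9/2 3; 0 0 1]
T6·…·T1 = [-3/26 45/26 -153/13; 64/13 54/13 106/13; 0 0 1]
det M = -9; M⁻¹ = [-6/13 5/26 -7; 64/117 1/78 19/3; 0 0 1]
M⁻¹ · (-381/26, -596/65)ᵀ = (-2, -9/5)ᵀ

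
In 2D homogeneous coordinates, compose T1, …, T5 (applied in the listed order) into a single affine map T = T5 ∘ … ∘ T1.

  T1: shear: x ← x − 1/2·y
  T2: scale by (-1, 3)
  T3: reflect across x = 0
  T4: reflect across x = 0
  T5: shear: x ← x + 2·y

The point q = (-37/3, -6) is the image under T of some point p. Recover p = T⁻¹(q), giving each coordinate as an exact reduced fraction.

T1 = [1 -1/2 0; 0 1 0; 0 0 1]
T2·T1 = [-1 1/2 0; 0 3 0; 0 0 1]
T3·…·T1 = [1 -1/2 0; 0 3 0; 0 0 1]
T4·…·T1 = [-1 1/2 0; 0 3 0; 0 0 1]
T5·…·T1 = [-1 13/2 0; 0 3 0; 0 0 1]
det M = -3; M⁻¹ = [-1 13/6 0; 0 1/3 0; 0 0 1]
M⁻¹ · (-37/3, -6)ᵀ = (-2/3, -2)ᵀ

p = (-2/3, -2)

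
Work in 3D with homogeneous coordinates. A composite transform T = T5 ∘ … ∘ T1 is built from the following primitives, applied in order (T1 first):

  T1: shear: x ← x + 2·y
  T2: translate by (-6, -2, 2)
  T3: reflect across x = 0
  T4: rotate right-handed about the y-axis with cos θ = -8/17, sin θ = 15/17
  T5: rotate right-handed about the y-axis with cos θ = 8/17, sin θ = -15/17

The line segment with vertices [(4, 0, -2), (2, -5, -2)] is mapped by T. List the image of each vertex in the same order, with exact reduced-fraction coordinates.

image vertices: (322/289, -2, -480/289), (2254/289, -7, -3360/289)

T1 shear: x ← x + 2·y: (4, 0, -2) → (4, 0, -2); (2, -5, -2) → (-8, -5, -2)
T2 translate by (-6, -2, 2): (4, 0, -2) → (-2, -2, 0); (-8, -5, -2) → (-14, -7, 0)
T3 reflect across x = 0: (-2, -2, 0) → (2, -2, 0); (-14, -7, 0) → (14, -7, 0)
T4 rotate right-handed about the y-axis with cos θ = -8/17, sin θ = 15/17: (2, -2, 0) → (-16/17, -2, -30/17); (14, -7, 0) → (-112/17, -7, -210/17)
T5 rotate right-handed about the y-axis with cos θ = 8/17, sin θ = -15/17: (-16/17, -2, -30/17) → (322/289, -2, -480/289); (-112/17, -7, -210/17) → (2254/289, -7, -3360/289)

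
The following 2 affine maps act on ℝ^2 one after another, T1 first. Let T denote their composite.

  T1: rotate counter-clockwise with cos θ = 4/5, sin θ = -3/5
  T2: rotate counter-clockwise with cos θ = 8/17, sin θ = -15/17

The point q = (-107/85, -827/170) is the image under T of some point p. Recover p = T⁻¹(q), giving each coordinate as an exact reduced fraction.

p = (5, -1/2)

T1 = [4/5 3/5 0; -3/5 4/5 0; 0 0 1]
T2·T1 = [-13/85 84/85 0; -84/85 -13/85 0; 0 0 1]
det M = 1; M⁻¹ = [-13/85 -84/85 0; 84/85 -13/85 0; 0 0 1]
M⁻¹ · (-107/85, -827/170)ᵀ = (5, -1/2)ᵀ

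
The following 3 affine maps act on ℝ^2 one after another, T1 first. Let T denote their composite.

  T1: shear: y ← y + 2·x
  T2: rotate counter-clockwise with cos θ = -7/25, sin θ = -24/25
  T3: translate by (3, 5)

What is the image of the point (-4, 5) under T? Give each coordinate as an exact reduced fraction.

T1 shear: y ← y + 2·x: (-4, 5) → (-4, -3)
T2 rotate counter-clockwise with cos θ = -7/25, sin θ = -24/25: (-4, -3) → (-44/25, 117/25)
T3 translate by (3, 5): (-44/25, 117/25) → (31/25, 242/25)

T(p) = (31/25, 242/25)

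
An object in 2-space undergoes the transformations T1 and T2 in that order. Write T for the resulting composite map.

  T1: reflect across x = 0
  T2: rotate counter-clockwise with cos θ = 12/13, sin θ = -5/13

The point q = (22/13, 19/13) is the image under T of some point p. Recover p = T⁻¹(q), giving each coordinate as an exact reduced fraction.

p = (-1, 2)

T1 = [-1 0 0; 0 1 0; 0 0 1]
T2·T1 = [-12/13 5/13 0; 5/13 12/13 0; 0 0 1]
det M = -1; M⁻¹ = [-12/13 5/13 0; 5/13 12/13 0; 0 0 1]
M⁻¹ · (22/13, 19/13)ᵀ = (-1, 2)ᵀ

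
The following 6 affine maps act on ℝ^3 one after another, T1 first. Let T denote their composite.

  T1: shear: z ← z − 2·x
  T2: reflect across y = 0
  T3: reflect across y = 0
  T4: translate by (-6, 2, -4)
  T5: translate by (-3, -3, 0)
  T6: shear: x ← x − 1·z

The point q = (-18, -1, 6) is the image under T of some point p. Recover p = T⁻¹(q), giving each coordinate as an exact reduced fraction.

T1 = [1 0 0 0; 0 1 0 0; -2 0 1 0; 0 0 0 1]
T2·T1 = [1 0 0 0; 0 -1 0 0; -2 0 1 0; 0 0 0 1]
T3·…·T1 = [1 0 0 0; 0 1 0 0; -2 0 1 0; 0 0 0 1]
T4·…·T1 = [1 0 0 -6; 0 1 0 2; -2 0 1 -4; 0 0 0 1]
T5·…·T1 = [1 0 0 -9; 0 1 0 -1; -2 0 1 -4; 0 0 0 1]
T6·…·T1 = [3 0 -1 -5; 0 1 0 -1; -2 0 1 -4; 0 0 0 1]
det M = 1; M⁻¹ = [1 0 1 9; 0 1 0 1; 2 0 3 22; 0 0 0 1]
M⁻¹ · (-18, -1, 6)ᵀ = (-3, 0, 4)ᵀ

p = (-3, 0, 4)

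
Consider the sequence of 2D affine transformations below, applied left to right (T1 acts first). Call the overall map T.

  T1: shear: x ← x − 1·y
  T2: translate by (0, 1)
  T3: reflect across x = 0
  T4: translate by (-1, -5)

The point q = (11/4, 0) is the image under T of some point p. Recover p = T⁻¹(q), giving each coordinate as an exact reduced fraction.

T1 = [1 -1 0; 0 1 0; 0 0 1]
T2·T1 = [1 -1 0; 0 1 1; 0 0 1]
T3·…·T1 = [-1 1 0; 0 1 1; 0 0 1]
T4·…·T1 = [-1 1 -1; 0 1 -4; 0 0 1]
det M = -1; M⁻¹ = [-1 1 3; 0 1 4; 0 0 1]
M⁻¹ · (11/4, 0)ᵀ = (1/4, 4)ᵀ

p = (1/4, 4)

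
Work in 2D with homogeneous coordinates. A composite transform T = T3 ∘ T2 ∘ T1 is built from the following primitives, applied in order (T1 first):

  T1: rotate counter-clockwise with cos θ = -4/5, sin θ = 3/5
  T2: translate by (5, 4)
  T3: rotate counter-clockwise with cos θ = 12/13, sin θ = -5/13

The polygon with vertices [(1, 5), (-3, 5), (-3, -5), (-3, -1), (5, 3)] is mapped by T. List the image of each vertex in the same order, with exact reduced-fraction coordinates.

T1 rotate counter-clockwise with cos θ = -4/5, sin θ = 3/5: (1, 5) → (-19/5, -17/5); (-3, 5) → (-3/5, -29/5); (-3, -5) → (27/5, 11/5); (-3, -1) → (3, -1); (5, 3) → (-29/5, 3/5)
T2 translate by (5, 4): (-19/5, -17/5) → (6/5, 3/5); (-3/5, -29/5) → (22/5, -9/5); (27/5, 11/5) → (52/5, 31/5); (3, -1) → (8, 3); (-29/5, 3/5) → (-4/5, 23/5)
T3 rotate counter-clockwise with cos θ = 12/13, sin θ = -5/13: (6/5, 3/5) → (87/65, 6/65); (22/5, -9/5) → (219/65, -218/65); (52/5, 31/5) → (779/65, 112/65); (8, 3) → (111/13, -4/13); (-4/5, 23/5) → (67/65, 296/65)

image vertices: (87/65, 6/65), (219/65, -218/65), (779/65, 112/65), (111/13, -4/13), (67/65, 296/65)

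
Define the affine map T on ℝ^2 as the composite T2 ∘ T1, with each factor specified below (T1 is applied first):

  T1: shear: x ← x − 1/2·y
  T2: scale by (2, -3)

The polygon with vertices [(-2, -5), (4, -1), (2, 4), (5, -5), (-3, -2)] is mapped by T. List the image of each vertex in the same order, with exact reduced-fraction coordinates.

image vertices: (1, 15), (9, 3), (0, -12), (15, 15), (-4, 6)

T1 shear: x ← x − 1/2·y: (-2, -5) → (1/2, -5); (4, -1) → (9/2, -1); (2, 4) → (0, 4); (5, -5) → (15/2, -5); (-3, -2) → (-2, -2)
T2 scale by (2, -3): (1/2, -5) → (1, 15); (9/2, -1) → (9, 3); (0, 4) → (0, -12); (15/2, -5) → (15, 15); (-2, -2) → (-4, 6)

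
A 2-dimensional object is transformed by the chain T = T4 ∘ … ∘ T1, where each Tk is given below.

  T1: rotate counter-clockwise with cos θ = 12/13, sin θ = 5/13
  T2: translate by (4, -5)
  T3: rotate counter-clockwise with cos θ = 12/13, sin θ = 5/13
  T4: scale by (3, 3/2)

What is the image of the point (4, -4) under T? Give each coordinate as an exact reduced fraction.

T(p) = (5715/169, -774/169)

T1 rotate counter-clockwise with cos θ = 12/13, sin θ = 5/13: (4, -4) → (68/13, -28/13)
T2 translate by (4, -5): (68/13, -28/13) → (120/13, -93/13)
T3 rotate counter-clockwise with cos θ = 12/13, sin θ = 5/13: (120/13, -93/13) → (1905/169, -516/169)
T4 scale by (3, 3/2): (1905/169, -516/169) → (5715/169, -774/169)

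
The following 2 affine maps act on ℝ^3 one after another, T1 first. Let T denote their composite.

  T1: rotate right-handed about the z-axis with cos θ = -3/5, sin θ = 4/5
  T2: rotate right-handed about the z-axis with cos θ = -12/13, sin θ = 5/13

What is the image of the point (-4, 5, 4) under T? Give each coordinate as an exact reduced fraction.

T1 rotate right-handed about the z-axis with cos θ = -3/5, sin θ = 4/5: (-4, 5, 4) → (-8/5, -31/5, 4)
T2 rotate right-handed about the z-axis with cos θ = -12/13, sin θ = 5/13: (-8/5, -31/5, 4) → (251/65, 332/65, 4)

T(p) = (251/65, 332/65, 4)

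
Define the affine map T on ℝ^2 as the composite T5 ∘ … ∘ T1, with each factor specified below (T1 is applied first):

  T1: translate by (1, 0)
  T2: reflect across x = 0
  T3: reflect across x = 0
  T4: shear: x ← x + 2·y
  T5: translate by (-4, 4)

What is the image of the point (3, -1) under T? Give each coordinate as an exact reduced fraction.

T1 translate by (1, 0): (3, -1) → (4, -1)
T2 reflect across x = 0: (4, -1) → (-4, -1)
T3 reflect across x = 0: (-4, -1) → (4, -1)
T4 shear: x ← x + 2·y: (4, -1) → (2, -1)
T5 translate by (-4, 4): (2, -1) → (-2, 3)

T(p) = (-2, 3)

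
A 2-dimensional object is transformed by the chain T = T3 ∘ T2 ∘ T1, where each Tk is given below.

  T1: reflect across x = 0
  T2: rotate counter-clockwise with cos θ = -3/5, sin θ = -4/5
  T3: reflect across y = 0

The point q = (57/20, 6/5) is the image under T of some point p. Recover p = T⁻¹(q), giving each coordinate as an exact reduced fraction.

T1 = [-1 0 0; 0 1 0; 0 0 1]
T2·T1 = [3/5 4/5 0; 4/5 -3/5 0; 0 0 1]
T3·…·T1 = [3/5 4/5 0; -4/5 3/5 0; 0 0 1]
det M = 1; M⁻¹ = [3/5 -4/5 0; 4/5 3/5 0; 0 0 1]
M⁻¹ · (57/20, 6/5)ᵀ = (3/4, 3)ᵀ

p = (3/4, 3)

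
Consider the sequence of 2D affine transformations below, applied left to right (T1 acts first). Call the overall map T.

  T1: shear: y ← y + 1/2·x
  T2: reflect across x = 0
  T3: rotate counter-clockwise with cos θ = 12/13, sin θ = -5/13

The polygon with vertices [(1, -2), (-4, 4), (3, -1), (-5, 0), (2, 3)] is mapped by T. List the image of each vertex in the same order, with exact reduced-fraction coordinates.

T1 shear: y ← y + 1/2·x: (1, -2) → (1, -3/2); (-4, 4) → (-4, 2); (3, -1) → (3, 1/2); (-5, 0) → (-5, -5/2); (2, 3) → (2, 4)
T2 reflect across x = 0: (1, -3/2) → (-1, -3/2); (-4, 2) → (4, 2); (3, 1/2) → (-3, 1/2); (-5, -5/2) → (5, -5/2); (2, 4) → (-2, 4)
T3 rotate counter-clockwise with cos θ = 12/13, sin θ = -5/13: (-1, -3/2) → (-3/2, -1); (4, 2) → (58/13, 4/13); (-3, 1/2) → (-67/26, 21/13); (5, -5/2) → (95/26, -55/13); (-2, 4) → (-4/13, 58/13)

image vertices: (-3/2, -1), (58/13, 4/13), (-67/26, 21/13), (95/26, -55/13), (-4/13, 58/13)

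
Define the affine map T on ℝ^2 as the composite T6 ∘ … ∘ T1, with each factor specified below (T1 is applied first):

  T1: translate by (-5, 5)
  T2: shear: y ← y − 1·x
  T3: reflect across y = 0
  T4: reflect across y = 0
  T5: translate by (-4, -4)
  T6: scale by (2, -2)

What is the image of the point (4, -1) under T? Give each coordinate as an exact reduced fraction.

T1 translate by (-5, 5): (4, -1) → (-1, 4)
T2 shear: y ← y − 1·x: (-1, 4) → (-1, 5)
T3 reflect across y = 0: (-1, 5) → (-1, -5)
T4 reflect across y = 0: (-1, -5) → (-1, 5)
T5 translate by (-4, -4): (-1, 5) → (-5, 1)
T6 scale by (2, -2): (-5, 1) → (-10, -2)

T(p) = (-10, -2)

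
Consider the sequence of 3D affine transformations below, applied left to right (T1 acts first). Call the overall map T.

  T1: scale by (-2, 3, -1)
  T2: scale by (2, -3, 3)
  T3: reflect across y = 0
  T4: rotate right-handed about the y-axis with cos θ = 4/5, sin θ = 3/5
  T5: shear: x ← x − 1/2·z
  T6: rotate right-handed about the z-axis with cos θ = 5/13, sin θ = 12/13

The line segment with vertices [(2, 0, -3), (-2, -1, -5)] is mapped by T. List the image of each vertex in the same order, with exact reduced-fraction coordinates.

image vertices: (-35/13, -84/13, 12), (167/13, 483/65, 36/5)

T1 scale by (-2, 3, -1): (2, 0, -3) → (-4, 0, 3); (-2, -1, -5) → (4, -3, 5)
T2 scale by (2, -3, 3): (-4, 0, 3) → (-8, 0, 9); (4, -3, 5) → (8, 9, 15)
T3 reflect across y = 0: (-8, 0, 9) → (-8, 0, 9); (8, 9, 15) → (8, -9, 15)
T4 rotate right-handed about the y-axis with cos θ = 4/5, sin θ = 3/5: (-8, 0, 9) → (-1, 0, 12); (8, -9, 15) → (77/5, -9, 36/5)
T5 shear: x ← x − 1/2·z: (-1, 0, 12) → (-7, 0, 12); (77/5, -9, 36/5) → (59/5, -9, 36/5)
T6 rotate right-handed about the z-axis with cos θ = 5/13, sin θ = 12/13: (-7, 0, 12) → (-35/13, -84/13, 12); (59/5, -9, 36/5) → (167/13, 483/65, 36/5)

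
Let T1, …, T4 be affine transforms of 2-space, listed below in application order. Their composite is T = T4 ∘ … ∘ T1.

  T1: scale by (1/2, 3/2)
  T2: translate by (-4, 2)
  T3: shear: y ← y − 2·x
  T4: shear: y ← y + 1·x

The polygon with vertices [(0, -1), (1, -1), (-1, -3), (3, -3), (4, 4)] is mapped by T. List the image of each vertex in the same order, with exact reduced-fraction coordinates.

image vertices: (-4, 9/2), (-7/2, 4), (-9/2, 2), (-5/2, 0), (-2, 10)

T1 scale by (1/2, 3/2): (0, -1) → (0, -3/2); (1, -1) → (1/2, -3/2); (-1, -3) → (-1/2, -9/2); (3, -3) → (3/2, -9/2); (4, 4) → (2, 6)
T2 translate by (-4, 2): (0, -3/2) → (-4, 1/2); (1/2, -3/2) → (-7/2, 1/2); (-1/2, -9/2) → (-9/2, -5/2); (3/2, -9/2) → (-5/2, -5/2); (2, 6) → (-2, 8)
T3 shear: y ← y − 2·x: (-4, 1/2) → (-4, 17/2); (-7/2, 1/2) → (-7/2, 15/2); (-9/2, -5/2) → (-9/2, 13/2); (-5/2, -5/2) → (-5/2, 5/2); (-2, 8) → (-2, 12)
T4 shear: y ← y + 1·x: (-4, 17/2) → (-4, 9/2); (-7/2, 15/2) → (-7/2, 4); (-9/2, 13/2) → (-9/2, 2); (-5/2, 5/2) → (-5/2, 0); (-2, 12) → (-2, 10)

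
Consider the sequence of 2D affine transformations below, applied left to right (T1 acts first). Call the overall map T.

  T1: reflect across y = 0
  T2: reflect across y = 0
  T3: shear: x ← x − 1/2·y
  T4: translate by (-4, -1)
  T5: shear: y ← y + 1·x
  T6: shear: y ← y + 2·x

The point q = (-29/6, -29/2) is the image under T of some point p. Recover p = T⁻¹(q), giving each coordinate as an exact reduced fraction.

p = (-1/3, 1)

T1 = [1 0 0; 0 -1 0; 0 0 1]
T2·T1 = [1 0 0; 0 1 0; 0 0 1]
T3·…·T1 = [1 -1/2 0; 0 1 0; 0 0 1]
T4·…·T1 = [1 -1/2 -4; 0 1 -1; 0 0 1]
T5·…·T1 = [1 -1/2 -4; 1 1/2 -5; 0 0 1]
T6·…·T1 = [1 -1/2 -4; 3 -1/2 -13; 0 0 1]
det M = 1; M⁻¹ = [-1/2 1/2 9/2; -3 1 1; 0 0 1]
M⁻¹ · (-29/6, -29/2)ᵀ = (-1/3, 1)ᵀ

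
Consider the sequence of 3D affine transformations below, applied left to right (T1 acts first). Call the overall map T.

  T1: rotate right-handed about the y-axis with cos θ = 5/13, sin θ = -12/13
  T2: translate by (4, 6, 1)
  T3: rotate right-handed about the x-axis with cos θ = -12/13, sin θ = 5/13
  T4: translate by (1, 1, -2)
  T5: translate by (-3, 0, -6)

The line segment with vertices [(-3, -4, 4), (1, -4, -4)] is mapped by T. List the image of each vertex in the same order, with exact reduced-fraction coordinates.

image vertices: (-37/13, -128/169, -1186/169), (79/13, -168/169, -1282/169)

T1 rotate right-handed about the y-axis with cos θ = 5/13, sin θ = -12/13: (-3, -4, 4) → (-63/13, -4, -16/13); (1, -4, -4) → (53/13, -4, -8/13)
T2 translate by (4, 6, 1): (-63/13, -4, -16/13) → (-11/13, 2, -3/13); (53/13, -4, -8/13) → (105/13, 2, 5/13)
T3 rotate right-handed about the x-axis with cos θ = -12/13, sin θ = 5/13: (-11/13, 2, -3/13) → (-11/13, -297/169, 166/169); (105/13, 2, 5/13) → (105/13, -337/169, 70/169)
T4 translate by (1, 1, -2): (-11/13, -297/169, 166/169) → (2/13, -128/169, -172/169); (105/13, -337/169, 70/169) → (118/13, -168/169, -268/169)
T5 translate by (-3, 0, -6): (2/13, -128/169, -172/169) → (-37/13, -128/169, -1186/169); (118/13, -168/169, -268/169) → (79/13, -168/169, -1282/169)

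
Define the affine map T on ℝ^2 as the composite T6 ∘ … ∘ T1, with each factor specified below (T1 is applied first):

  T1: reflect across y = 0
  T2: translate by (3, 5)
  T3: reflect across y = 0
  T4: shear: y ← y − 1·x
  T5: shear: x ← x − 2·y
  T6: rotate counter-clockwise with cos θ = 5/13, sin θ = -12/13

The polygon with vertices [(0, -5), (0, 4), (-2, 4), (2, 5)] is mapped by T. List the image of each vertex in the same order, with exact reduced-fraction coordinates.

T1 reflect across y = 0: (0, -5) → (0, 5); (0, 4) → (0, -4); (-2, 4) → (-2, -4); (2, 5) → (2, -5)
T2 translate by (3, 5): (0, 5) → (3, 10); (0, -4) → (3, 1); (-2, -4) → (1, 1); (2, -5) → (5, 0)
T3 reflect across y = 0: (3, 10) → (3, -10); (3, 1) → (3, -1); (1, 1) → (1, -1); (5, 0) → (5, 0)
T4 shear: y ← y − 1·x: (3, -10) → (3, -13); (3, -1) → (3, -4); (1, -1) → (1, -2); (5, 0) → (5, -5)
T5 shear: x ← x − 2·y: (3, -13) → (29, -13); (3, -4) → (11, -4); (1, -2) → (5, -2); (5, -5) → (15, -5)
T6 rotate counter-clockwise with cos θ = 5/13, sin θ = -12/13: (29, -13) → (-11/13, -413/13); (11, -4) → (7/13, -152/13); (5, -2) → (1/13, -70/13); (15, -5) → (15/13, -205/13)

image vertices: (-11/13, -413/13), (7/13, -152/13), (1/13, -70/13), (15/13, -205/13)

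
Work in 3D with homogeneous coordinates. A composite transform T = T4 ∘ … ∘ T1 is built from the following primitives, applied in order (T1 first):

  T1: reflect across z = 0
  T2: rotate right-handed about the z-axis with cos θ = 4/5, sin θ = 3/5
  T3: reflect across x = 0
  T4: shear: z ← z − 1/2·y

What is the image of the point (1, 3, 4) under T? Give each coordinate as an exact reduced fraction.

T1 reflect across z = 0: (1, 3, 4) → (1, 3, -4)
T2 rotate right-handed about the z-axis with cos θ = 4/5, sin θ = 3/5: (1, 3, -4) → (-1, 3, -4)
T3 reflect across x = 0: (-1, 3, -4) → (1, 3, -4)
T4 shear: z ← z − 1/2·y: (1, 3, -4) → (1, 3, -11/2)

T(p) = (1, 3, -11/2)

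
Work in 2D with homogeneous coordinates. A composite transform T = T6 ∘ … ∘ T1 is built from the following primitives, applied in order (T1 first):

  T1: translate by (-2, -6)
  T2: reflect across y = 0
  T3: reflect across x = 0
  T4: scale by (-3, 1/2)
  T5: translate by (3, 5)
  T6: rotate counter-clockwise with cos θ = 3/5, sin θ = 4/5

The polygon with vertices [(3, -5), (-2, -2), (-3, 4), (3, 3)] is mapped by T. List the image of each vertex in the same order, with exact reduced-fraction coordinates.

image vertices: (-24/5, 111/10), (-63/5, -9/5), (-12, -6), (-8/5, 87/10)

T1 translate by (-2, -6): (3, -5) → (1, -11); (-2, -2) → (-4, -8); (-3, 4) → (-5, -2); (3, 3) → (1, -3)
T2 reflect across y = 0: (1, -11) → (1, 11); (-4, -8) → (-4, 8); (-5, -2) → (-5, 2); (1, -3) → (1, 3)
T3 reflect across x = 0: (1, 11) → (-1, 11); (-4, 8) → (4, 8); (-5, 2) → (5, 2); (1, 3) → (-1, 3)
T4 scale by (-3, 1/2): (-1, 11) → (3, 11/2); (4, 8) → (-12, 4); (5, 2) → (-15, 1); (-1, 3) → (3, 3/2)
T5 translate by (3, 5): (3, 11/2) → (6, 21/2); (-12, 4) → (-9, 9); (-15, 1) → (-12, 6); (3, 3/2) → (6, 13/2)
T6 rotate counter-clockwise with cos θ = 3/5, sin θ = 4/5: (6, 21/2) → (-24/5, 111/10); (-9, 9) → (-63/5, -9/5); (-12, 6) → (-12, -6); (6, 13/2) → (-8/5, 87/10)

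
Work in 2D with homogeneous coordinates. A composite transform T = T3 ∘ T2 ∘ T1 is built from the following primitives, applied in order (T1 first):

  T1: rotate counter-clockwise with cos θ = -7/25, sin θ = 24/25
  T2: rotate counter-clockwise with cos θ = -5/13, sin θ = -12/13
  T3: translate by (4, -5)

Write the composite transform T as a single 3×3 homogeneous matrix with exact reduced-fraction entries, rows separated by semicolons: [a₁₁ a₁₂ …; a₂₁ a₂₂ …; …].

T = [323/325 36/325 4; -36/325 323/325 -5; 0 0 1]

T1 = [-7/25 -24/25 0; 24/25 -7/25 0; 0 0 1]
T2·T1 = [323/325 36/325 0; -36/325 323/325 0; 0 0 1]
T3·…·T1 = [323/325 36/325 4; -36/325 323/325 -5; 0 0 1]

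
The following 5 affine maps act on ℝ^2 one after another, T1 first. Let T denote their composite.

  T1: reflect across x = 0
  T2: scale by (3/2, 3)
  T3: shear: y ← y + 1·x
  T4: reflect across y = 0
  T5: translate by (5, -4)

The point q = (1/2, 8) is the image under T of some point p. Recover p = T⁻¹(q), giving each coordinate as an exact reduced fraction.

T1 = [-1 0 0; 0 1 0; 0 0 1]
T2·T1 = [-3/2 0 0; 0 3 0; 0 0 1]
T3·…·T1 = [-3/2 0 0; -3/2 3 0; 0 0 1]
T4·…·T1 = [-3/2 0 0; 3/2 -3 0; 0 0 1]
T5·…·T1 = [-3/2 0 5; 3/2 -3 -4; 0 0 1]
det M = 9/2; M⁻¹ = [-2/3 0 10/3; -1/3 -1/3 1/3; 0 0 1]
M⁻¹ · (1/2, 8)ᵀ = (3, -5/2)ᵀ

p = (3, -5/2)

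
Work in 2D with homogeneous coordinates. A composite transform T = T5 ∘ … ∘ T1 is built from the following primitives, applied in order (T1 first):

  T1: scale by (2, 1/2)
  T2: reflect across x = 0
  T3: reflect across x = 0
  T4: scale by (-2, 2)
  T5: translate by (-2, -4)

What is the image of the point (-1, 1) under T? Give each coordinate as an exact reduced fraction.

T1 scale by (2, 1/2): (-1, 1) → (-2, 1/2)
T2 reflect across x = 0: (-2, 1/2) → (2, 1/2)
T3 reflect across x = 0: (2, 1/2) → (-2, 1/2)
T4 scale by (-2, 2): (-2, 1/2) → (4, 1)
T5 translate by (-2, -4): (4, 1) → (2, -3)

T(p) = (2, -3)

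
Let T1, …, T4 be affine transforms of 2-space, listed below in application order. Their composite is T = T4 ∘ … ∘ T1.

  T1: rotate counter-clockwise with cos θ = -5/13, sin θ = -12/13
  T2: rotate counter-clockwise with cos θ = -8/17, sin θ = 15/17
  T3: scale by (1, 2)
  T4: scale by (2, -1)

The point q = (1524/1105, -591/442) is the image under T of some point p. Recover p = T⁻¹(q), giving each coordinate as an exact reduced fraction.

p = (3/4, 3/5)

T1 = [-5/13 12/13 0; -12/13 -5/13 0; 0 0 1]
T2·T1 = [220/221 -21/221 0; 21/221 220/221 0; 0 0 1]
T3·…·T1 = [220/221 -21/221 0; 42/221 440/221 0; 0 0 1]
T4·…·T1 = [440/221 -42/221 0; -42/221 -440/221 0; 0 0 1]
det M = -4; M⁻¹ = [110/221 -21/442 0; -21/442 -110/221 0; 0 0 1]
M⁻¹ · (1524/1105, -591/442)ᵀ = (3/4, 3/5)ᵀ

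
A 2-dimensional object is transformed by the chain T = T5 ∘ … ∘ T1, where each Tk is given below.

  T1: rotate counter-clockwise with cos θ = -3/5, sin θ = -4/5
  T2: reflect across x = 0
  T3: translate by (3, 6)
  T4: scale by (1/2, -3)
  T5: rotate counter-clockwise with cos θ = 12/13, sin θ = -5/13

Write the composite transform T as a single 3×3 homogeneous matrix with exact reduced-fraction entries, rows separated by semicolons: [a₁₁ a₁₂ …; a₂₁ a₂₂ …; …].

T = [6/5 21/65 -72/13; 21/10 118/65 -447/26; 0 0 1]

T1 = [-3/5 4/5 0; -4/5 -3/5 0; 0 0 1]
T2·T1 = [3/5 -4/5 0; -4/5 -3/5 0; 0 0 1]
T3·…·T1 = [3/5 -4/5 3; -4/5 -3/5 6; 0 0 1]
T4·…·T1 = [3/10 -2/5 3/2; 12/5 9/5 -18; 0 0 1]
T5·…·T1 = [6/5 21/65 -72/13; 21/10 118/65 -447/26; 0 0 1]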